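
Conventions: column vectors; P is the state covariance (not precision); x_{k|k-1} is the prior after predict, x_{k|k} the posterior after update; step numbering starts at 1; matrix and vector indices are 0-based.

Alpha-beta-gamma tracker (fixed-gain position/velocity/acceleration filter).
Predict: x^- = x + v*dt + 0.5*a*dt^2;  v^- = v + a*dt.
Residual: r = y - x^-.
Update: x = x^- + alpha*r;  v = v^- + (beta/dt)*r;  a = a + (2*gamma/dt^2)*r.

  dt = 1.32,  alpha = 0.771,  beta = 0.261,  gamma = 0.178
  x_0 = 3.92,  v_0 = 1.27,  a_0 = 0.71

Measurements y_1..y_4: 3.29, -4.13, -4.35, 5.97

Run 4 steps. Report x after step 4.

x_post = 2.3054

step 1: x_pred=6.2150  r=-2.9250  x^+=3.9598  v^+=1.6289  a^+=0.1124
step 2: x_pred=6.2078  r=-10.3378  x^+=-1.7626  v^+=-0.2669  a^+=-1.9998
step 3: x_pred=-3.8571  r=-0.4929  x^+=-4.2371  v^+=-3.0040  a^+=-2.1005
step 4: x_pred=-10.0324  r=16.0024  x^+=2.3054  v^+=-2.6126  a^+=1.1691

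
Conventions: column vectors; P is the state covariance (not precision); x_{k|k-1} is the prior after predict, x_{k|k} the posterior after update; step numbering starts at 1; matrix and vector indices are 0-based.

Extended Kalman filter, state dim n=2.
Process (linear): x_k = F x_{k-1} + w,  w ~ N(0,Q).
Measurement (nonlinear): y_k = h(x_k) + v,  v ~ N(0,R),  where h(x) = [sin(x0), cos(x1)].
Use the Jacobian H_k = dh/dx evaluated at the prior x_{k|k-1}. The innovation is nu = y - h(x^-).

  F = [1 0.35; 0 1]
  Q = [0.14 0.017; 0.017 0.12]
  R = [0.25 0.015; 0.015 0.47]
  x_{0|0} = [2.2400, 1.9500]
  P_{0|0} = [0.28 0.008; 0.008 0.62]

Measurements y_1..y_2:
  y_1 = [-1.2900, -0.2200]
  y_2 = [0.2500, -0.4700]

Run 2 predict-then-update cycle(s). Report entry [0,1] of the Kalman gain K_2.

step 1: x^-=[2.9225, 1.9500]  P^-=[0.5016 0.2420; 0.2420 0.7400]  H_jac=[-0.9761 0.0000; 0.0000 -0.9290]  S=[0.7279 0.2344; 0.2344 1.1086]  K=[-0.6517 -0.0650; -0.1339 -0.5918]  nu=[-1.5073, 0.1502]  x^+=[3.8950, 2.0630]  P^+=[0.1679 0.0434; 0.0434 0.3016]
step 2: x^-=[4.6171, 2.0630]  P^-=[0.3752 0.1659; 0.1659 0.4216]  H_jac=[-0.0951 0.0000; 0.0000 -0.8813]  S=[0.2534 0.0289; 0.0289 0.7974]  K=[-0.1205 -0.1790; -0.0092 -0.4656]  nu=[1.2455, 0.0026]  x^+=[4.4666, 2.0504]  P^+=[0.3447 0.0975; 0.0975 0.2484]

K[0,1] = -0.1790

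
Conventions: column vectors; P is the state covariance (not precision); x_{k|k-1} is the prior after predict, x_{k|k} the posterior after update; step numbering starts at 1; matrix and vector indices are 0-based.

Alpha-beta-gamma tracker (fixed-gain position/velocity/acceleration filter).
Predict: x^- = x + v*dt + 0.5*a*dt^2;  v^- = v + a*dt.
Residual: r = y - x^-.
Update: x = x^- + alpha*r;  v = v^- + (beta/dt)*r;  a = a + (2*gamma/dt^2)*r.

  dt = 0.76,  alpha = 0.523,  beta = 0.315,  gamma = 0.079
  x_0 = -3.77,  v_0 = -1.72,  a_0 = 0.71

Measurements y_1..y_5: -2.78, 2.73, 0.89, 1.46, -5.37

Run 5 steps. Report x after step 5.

x_post = 0.7830

step 1: x_pred=-4.8722  r=2.0922  x^+=-3.7780  v^+=-0.3133  a^+=1.2823
step 2: x_pred=-3.6457  r=6.3757  x^+=-0.3112  v^+=3.3039  a^+=3.0263
step 3: x_pred=3.0737  r=-2.1837  x^+=1.9316  v^+=4.6988  a^+=2.4290
step 4: x_pred=6.2042  r=-4.7442  x^+=3.7230  v^+=4.5785  a^+=1.1312
step 5: x_pred=7.5293  r=-12.8993  x^+=0.7830  v^+=0.0918  a^+=-2.3973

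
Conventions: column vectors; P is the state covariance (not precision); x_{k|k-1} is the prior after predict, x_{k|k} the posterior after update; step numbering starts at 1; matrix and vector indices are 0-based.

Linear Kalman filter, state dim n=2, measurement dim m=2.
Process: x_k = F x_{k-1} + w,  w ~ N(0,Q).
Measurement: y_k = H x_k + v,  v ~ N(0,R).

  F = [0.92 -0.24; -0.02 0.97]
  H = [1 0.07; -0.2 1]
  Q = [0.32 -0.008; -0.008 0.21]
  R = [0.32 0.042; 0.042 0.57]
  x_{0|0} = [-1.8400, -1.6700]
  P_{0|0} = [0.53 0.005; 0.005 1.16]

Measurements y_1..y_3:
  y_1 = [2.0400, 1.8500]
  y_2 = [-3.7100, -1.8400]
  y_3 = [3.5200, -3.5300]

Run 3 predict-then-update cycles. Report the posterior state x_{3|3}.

step 1: x^-=[-1.2920, -1.5831]  P^-=[0.8332 -0.2833; -0.2833 1.3015]  S=[1.1199 -0.3129; -0.3129 2.0181]  K=[0.6940 -0.1154; 0.0171 0.6756]  nu=[3.4428, 3.1747]  x^+=[0.7313, 0.6208]  P^+=[0.2168 0.0068; 0.0068 0.3872]
step 2: x^-=[0.5238, 0.5875]  P^-=[0.5228 -0.0961; -0.0961 0.5741]  S=[0.8322 -0.1171; -0.1171 1.2035]  K=[0.6050 -0.1078; 0.0023 0.4932]  nu=[-4.2749, -2.3228]  x^+=[-1.8120, -0.5678]  P^+=[0.1889 0.0017; 0.0017 0.2816]
step 3: x^-=[-1.5307, -0.5145]  P^-=[0.4954 -0.0755; -0.0755 0.4750]  S=[0.8071 -0.0983; -0.0983 1.0950]  K=[0.5943 -0.1061; 0.0022 0.4477]  nu=[5.0868, -3.3216]  x^+=[1.8446, -1.9907]  P^+=[0.1856 0.0016; 0.0016 0.2556]

x_post = [1.8446, -1.9907]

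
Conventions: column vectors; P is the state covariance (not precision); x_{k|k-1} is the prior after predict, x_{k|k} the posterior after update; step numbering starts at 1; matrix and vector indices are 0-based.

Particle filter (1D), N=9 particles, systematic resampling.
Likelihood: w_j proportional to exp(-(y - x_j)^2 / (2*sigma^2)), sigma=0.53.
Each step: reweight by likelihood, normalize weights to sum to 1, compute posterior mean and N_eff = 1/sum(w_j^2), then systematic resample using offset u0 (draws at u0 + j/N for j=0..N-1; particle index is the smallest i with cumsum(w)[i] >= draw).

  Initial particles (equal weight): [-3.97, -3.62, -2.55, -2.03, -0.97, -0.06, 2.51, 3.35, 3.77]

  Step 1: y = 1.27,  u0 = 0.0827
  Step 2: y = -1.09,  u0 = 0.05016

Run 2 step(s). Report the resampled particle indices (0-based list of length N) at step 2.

resampled_idx = [0, 0, 0, 1, 1, 1, 2, 2, 2]

step 1: w=[0.0000, 0.0000, 0.0000, 0.0000, 0.0012, 0.3963, 0.5982, 0.0042, 0.0001]  mean=1.4910  Neff=1.9422  idx=[5, 5, 5, 6, 6, 6, 6, 6, 6]
step 2: w=[0.3333, 0.3333, 0.3333, 0.0000, 0.0000, 0.0000, 0.0000, 0.0000, 0.0000]  mean=-0.0600  Neff=3.0000  idx=[0, 0, 0, 1, 1, 1, 2, 2, 2]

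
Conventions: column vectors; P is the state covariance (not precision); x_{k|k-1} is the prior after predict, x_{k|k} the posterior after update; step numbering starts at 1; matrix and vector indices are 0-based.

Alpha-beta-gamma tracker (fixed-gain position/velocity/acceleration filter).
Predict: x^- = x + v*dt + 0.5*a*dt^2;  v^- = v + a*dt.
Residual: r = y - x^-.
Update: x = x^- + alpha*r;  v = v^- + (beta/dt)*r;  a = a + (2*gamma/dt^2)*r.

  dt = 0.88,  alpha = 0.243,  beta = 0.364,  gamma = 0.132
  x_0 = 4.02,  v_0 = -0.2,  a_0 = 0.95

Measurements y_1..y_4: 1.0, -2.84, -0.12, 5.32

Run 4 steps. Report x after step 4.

step 1: x_pred=4.2118  r=-3.2118  x^+=3.4314  v^+=-0.6925  a^+=-0.1449
step 2: x_pred=2.7658  r=-5.6058  x^+=1.4036  v^+=-3.1389  a^+=-2.0560
step 3: x_pred=-2.1547  r=2.0347  x^+=-1.6603  v^+=-4.1065  a^+=-1.3624
step 4: x_pred=-5.8015  r=11.1215  x^+=-3.0990  v^+=-0.7052  a^+=2.4290

x_post = -3.0990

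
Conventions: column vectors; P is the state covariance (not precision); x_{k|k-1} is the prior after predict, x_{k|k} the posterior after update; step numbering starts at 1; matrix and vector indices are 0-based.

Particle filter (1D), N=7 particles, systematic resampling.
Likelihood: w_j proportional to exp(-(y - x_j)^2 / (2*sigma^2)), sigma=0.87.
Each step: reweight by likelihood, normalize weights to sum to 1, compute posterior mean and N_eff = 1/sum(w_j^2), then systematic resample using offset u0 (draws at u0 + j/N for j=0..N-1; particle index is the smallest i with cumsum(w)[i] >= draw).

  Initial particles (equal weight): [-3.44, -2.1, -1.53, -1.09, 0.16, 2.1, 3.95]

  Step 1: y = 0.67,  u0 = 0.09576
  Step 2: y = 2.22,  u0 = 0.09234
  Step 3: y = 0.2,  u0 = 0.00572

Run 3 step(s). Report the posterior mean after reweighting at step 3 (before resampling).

post_mean = 0.8510

step 1: w=[0.0000, 0.0049, 0.0320, 0.1011, 0.6588, 0.2026, 0.0006]  mean=0.3640  Neff=2.0565  idx=[3, 4, 4, 4, 4, 5, 5]
step 2: w=[0.0003, 0.0273, 0.0273, 0.0273, 0.0273, 0.4453, 0.4453]  mean=1.8875  Neff=2.5024  idx=[4, 5, 5, 5, 6, 6, 6]
step 3: w=[0.6438, 0.0594, 0.0594, 0.0594, 0.0594, 0.0594, 0.0594]  mean=0.8510  Neff=2.2955  idx=[0, 0, 0, 0, 0, 2, 4]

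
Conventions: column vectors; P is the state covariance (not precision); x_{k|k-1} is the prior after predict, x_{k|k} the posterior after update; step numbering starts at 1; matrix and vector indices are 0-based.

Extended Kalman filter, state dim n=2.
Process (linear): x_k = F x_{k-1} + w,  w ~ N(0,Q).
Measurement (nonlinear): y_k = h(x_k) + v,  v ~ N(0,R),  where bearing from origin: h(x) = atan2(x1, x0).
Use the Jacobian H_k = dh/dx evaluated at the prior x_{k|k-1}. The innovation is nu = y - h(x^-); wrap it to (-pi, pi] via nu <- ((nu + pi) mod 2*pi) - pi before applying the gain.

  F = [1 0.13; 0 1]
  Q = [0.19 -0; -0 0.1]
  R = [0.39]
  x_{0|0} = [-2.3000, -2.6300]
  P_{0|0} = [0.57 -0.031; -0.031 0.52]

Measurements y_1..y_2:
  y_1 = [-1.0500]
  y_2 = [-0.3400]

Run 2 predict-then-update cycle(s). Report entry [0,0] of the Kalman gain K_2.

step 1: x^-=[-2.6419, -2.6300]  P^-=[0.7607 0.0366; 0.0366 0.6200]  H_jac=[0.1893 -0.1901]  S=[0.4370]  K=[0.3135; -0.2539]  nu=[1.3085]  x^+=[-2.2317, -2.9622]  P^+=[0.7178 0.0714; 0.0714 0.5918]
step 2: x^-=[-2.6168, -2.9622]  P^-=[0.9363 0.1483; 0.1483 0.6918]  H_jac=[0.1896 -0.1675]  S=[0.4337]  K=[0.3521; -0.2024]  nu=[1.9544]  x^+=[-1.9286, -3.3577]  P^+=[0.8826 0.1792; 0.1792 0.6741]

K[0,0] = 0.3521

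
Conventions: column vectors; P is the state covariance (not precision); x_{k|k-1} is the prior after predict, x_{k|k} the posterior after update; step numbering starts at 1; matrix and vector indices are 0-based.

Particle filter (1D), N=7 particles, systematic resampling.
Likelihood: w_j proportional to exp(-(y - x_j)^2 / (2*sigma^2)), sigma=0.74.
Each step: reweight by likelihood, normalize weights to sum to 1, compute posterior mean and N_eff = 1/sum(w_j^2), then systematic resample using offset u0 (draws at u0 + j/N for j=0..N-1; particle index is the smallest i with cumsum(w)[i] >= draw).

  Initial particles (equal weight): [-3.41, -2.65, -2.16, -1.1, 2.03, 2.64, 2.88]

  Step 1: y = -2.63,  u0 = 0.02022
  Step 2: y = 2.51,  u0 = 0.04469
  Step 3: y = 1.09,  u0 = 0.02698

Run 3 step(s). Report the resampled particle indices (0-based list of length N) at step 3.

resampled_idx = [0, 1, 2, 3, 4, 5, 6]

step 1: w=[0.2287, 0.3985, 0.3258, 0.0470, 0.0000, 0.0000, 0.0000]  mean=-2.5913  Neff=3.1305  idx=[0, 0, 1, 1, 1, 2, 2]
step 2: w=[0.0000, 0.0000, 0.0060, 0.0060, 0.0060, 0.4909, 0.4909]  mean=-2.1689  Neff=2.0740  idx=[5, 5, 5, 5, 6, 6, 6]
step 3: w=[0.1429, 0.1429, 0.1429, 0.1429, 0.1429, 0.1429, 0.1429]  mean=-2.1600  Neff=7.0000  idx=[0, 1, 2, 3, 4, 5, 6]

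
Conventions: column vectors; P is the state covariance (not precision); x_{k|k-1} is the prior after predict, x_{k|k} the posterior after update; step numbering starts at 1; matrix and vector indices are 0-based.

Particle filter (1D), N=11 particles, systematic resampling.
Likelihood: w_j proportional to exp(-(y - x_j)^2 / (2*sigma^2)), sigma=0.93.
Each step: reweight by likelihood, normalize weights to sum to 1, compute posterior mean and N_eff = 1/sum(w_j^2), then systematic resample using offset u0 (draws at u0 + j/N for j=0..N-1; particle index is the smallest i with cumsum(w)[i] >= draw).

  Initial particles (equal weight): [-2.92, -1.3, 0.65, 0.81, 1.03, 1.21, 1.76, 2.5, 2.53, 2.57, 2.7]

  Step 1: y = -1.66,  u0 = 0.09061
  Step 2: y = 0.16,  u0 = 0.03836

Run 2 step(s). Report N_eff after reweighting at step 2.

N_eff = 8.0427

step 1: w=[0.2798, 0.6500, 0.0320, 0.0206, 0.0107, 0.0060, 0.0008, 0.0000, 0.0000, 0.0000, 0.0000]  mean=-1.6046  Neff=1.9906  idx=[0, 0, 0, 1, 1, 1, 1, 1, 1, 1, 6]
step 2: w=[0.0018, 0.0018, 0.0018, 0.1278, 0.1278, 0.1278, 0.1278, 0.1278, 0.1278, 0.1278, 0.0998]  mean=-1.0035  Neff=8.0427  idx=[3, 3, 4, 5, 6, 6, 7, 8, 8, 9, 10]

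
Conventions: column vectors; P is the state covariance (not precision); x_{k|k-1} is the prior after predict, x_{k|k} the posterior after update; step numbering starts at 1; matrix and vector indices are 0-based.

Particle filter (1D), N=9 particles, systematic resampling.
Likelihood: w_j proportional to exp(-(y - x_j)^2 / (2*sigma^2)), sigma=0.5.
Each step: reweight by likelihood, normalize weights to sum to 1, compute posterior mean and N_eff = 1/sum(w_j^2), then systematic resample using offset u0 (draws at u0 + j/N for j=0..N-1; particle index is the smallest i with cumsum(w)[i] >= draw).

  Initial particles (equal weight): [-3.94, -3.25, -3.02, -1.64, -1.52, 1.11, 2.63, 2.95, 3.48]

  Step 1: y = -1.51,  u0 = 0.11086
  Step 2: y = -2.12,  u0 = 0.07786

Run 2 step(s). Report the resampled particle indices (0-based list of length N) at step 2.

resampled_idx = [0, 1, 2, 3, 4, 5, 6, 7, 8]

step 1: w=[0.0000, 0.0012, 0.0053, 0.4884, 0.5051, 0.0000, 0.0000, 0.0000, 0.0000]  mean=-1.5886  Neff=2.0255  idx=[3, 3, 3, 3, 4, 4, 4, 4, 4]
step 2: w=[0.1273, 0.1273, 0.1273, 0.1273, 0.0982, 0.0982, 0.0982, 0.0982, 0.0982]  mean=-1.5811  Neff=8.8506  idx=[0, 1, 2, 3, 4, 5, 6, 7, 8]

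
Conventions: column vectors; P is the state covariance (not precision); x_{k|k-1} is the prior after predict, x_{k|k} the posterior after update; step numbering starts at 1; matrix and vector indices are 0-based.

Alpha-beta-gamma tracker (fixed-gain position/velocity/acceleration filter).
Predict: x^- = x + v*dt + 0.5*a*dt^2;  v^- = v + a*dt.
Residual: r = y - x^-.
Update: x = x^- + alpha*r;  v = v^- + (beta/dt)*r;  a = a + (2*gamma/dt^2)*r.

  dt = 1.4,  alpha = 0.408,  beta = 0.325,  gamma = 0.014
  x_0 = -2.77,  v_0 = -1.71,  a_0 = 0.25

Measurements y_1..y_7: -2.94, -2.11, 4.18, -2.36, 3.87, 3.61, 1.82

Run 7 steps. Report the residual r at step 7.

resid = -6.6823

step 1: x_pred=-4.9190  r=1.9790  x^+=-4.1116  v^+=-0.9006  a^+=0.2783
step 2: x_pred=-5.0997  r=2.9897  x^+=-3.8799  v^+=0.1830  a^+=0.3210
step 3: x_pred=-3.3091  r=7.4891  x^+=-0.2535  v^+=2.3709  a^+=0.4280
step 4: x_pred=3.4852  r=-5.8452  x^+=1.1003  v^+=1.6132  a^+=0.3445
step 5: x_pred=3.6964  r=0.1736  x^+=3.7672  v^+=2.1357  a^+=0.3469
step 6: x_pred=7.0973  r=-3.4873  x^+=5.6745  v^+=1.8119  a^+=0.2971
step 7: x_pred=8.5023  r=-6.6823  x^+=5.7759  v^+=0.6766  a^+=0.2017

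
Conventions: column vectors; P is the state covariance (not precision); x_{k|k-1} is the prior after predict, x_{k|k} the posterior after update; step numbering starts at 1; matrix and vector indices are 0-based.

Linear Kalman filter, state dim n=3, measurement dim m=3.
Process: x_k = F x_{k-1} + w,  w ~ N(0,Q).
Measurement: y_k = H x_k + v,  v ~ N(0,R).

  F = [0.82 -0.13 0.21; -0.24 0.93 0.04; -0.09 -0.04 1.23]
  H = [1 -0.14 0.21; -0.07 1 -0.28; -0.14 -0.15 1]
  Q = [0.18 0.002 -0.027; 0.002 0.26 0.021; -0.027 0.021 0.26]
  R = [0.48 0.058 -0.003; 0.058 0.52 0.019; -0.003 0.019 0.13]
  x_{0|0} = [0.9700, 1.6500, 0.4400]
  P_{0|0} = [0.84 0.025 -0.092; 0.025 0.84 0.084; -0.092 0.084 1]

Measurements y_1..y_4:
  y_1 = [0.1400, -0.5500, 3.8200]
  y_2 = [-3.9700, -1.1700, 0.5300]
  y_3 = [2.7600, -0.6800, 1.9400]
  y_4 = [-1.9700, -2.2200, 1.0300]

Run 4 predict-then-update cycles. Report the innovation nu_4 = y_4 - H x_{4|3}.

step 1: x^-=[0.6733, 1.3193, 0.3879]  P^-=[0.7615 -0.2190 0.0680; -0.2190 1.0334 0.1787; 0.0680 0.1787 1.7933]  S=[1.4202 -0.4421 0.3526; -0.4421 1.6309 -0.4182; 0.3526 -0.4182 1.8797]  K=[0.5822 -0.0526 -0.1240; -0.0768 0.6391 0.1855; 0.0827 0.0603 0.9327]  nu=[-0.4301, -1.7136, 3.7243]  x^+=[0.0513, 0.9481, 3.7225]  P^+=[0.2759 0.0302 0.0243; 0.0302 0.3600 0.0947; 0.0243 0.0947 0.1398]
step 2: x^-=[0.7005, 1.0183, 4.5361]  P^-=[0.3745 -0.0531 -0.0019; -0.0531 0.5806 0.1191; -0.0019 0.1191 0.4598]  S=[0.8932 -0.0999 0.0379; -0.0999 1.0791 -0.0621; 0.0379 -0.0621 0.5727]  K=[0.4275 -0.0400 -0.1137; -0.0707 0.5114 0.1291; 0.0591 0.0411 0.7726]  nu=[-5.4805, -0.8692, -3.7553]  x^+=[-1.1810, 0.4768, 1.2755]  P^+=[0.2030 0.0202 0.0146; 0.0202 0.2860 0.0724; 0.0146 0.0724 0.1139]
step 3: x^-=[-0.7625, 0.7779, 1.6561]  P^-=[0.3231 -0.0421 -0.0092; -0.0421 0.5153 0.0972; -0.0092 0.0972 0.4243]  S=[0.8341 -0.0772 0.0316; -0.0772 1.0213 -0.0669; 0.0316 -0.0669 0.5438]  K=[0.3929 -0.0387 -0.1161; -0.0719 0.4827 0.1110; 0.0539 0.0331 0.7566]  nu=[3.2837, -1.0476, 0.2938]  x^+=[0.5341, 0.0687, 2.0207]  P^+=[0.1866 0.0168 0.0116; 0.0168 0.2687 0.0665; 0.0116 0.0665 0.1104]
step 4: x^-=[0.8534, 0.0165, 2.4346]  P^-=[0.3117 -0.0405 -0.0109; -0.0405 0.5006 0.0917; -0.0109 0.0917 0.4200]  S=[0.8214 -0.0735 0.0311; -0.0735 1.0089 -0.0695; 0.0311 -0.0695 0.5412]  K=[0.3845 -0.0388 -0.1166; -0.0727 0.4755 0.1064; 0.0527 0.0309 0.7544]  nu=[-3.3324, -1.4950, -1.2827]  x^+=[-0.2204, -0.5887, 1.2451]  P^+=[0.1826 0.0157 0.0109; 0.0157 0.2644 0.0649; 0.0109 0.0649 0.1098]

innov = [-3.3324, -1.4950, -1.2827]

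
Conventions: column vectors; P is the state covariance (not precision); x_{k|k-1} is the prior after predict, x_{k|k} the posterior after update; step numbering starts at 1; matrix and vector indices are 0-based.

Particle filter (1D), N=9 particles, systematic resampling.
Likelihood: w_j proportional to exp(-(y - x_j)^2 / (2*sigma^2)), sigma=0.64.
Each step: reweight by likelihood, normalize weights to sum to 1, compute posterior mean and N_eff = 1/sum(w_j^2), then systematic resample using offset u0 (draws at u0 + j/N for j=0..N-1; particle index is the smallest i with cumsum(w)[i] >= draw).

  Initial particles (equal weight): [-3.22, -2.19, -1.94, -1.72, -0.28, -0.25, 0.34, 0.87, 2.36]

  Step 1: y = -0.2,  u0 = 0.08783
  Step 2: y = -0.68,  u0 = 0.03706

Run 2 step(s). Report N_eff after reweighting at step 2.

step 1: w=[0.0000, 0.0026, 0.0082, 0.0197, 0.3275, 0.3291, 0.2312, 0.0816, 0.0001]  mean=-0.0796  Neff=3.6215  idx=[4, 4, 4, 5, 5, 5, 6, 6, 7]
step 2: w=[0.1502, 0.1502, 0.1502, 0.1457, 0.1457, 0.1457, 0.0513, 0.0513, 0.0097]  mean=-0.1921  Neff=7.3140  idx=[0, 0, 1, 2, 3, 3, 4, 5, 6]

N_eff = 7.3140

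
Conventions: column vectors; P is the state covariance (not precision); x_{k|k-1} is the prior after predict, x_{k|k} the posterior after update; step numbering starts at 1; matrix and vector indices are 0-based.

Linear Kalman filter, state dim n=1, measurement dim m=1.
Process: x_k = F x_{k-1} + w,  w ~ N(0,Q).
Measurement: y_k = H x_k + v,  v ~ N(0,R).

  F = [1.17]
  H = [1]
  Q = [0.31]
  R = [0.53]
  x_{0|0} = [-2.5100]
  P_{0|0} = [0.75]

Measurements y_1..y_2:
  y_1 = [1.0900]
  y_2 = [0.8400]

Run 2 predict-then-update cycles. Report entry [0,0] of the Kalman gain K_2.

K[0,0] = 0.6102

step 1: x^-=[-2.9367]  P^-=[1.3367]  S=[1.8667]  K=[0.7161]  nu=[4.0267]  x^+=[-0.0533]  P^+=[0.3795]
step 2: x^-=[-0.0623]  P^-=[0.8295]  S=[1.3595]  K=[0.6102]  nu=[0.9023]  x^+=[0.4882]  P^+=[0.3234]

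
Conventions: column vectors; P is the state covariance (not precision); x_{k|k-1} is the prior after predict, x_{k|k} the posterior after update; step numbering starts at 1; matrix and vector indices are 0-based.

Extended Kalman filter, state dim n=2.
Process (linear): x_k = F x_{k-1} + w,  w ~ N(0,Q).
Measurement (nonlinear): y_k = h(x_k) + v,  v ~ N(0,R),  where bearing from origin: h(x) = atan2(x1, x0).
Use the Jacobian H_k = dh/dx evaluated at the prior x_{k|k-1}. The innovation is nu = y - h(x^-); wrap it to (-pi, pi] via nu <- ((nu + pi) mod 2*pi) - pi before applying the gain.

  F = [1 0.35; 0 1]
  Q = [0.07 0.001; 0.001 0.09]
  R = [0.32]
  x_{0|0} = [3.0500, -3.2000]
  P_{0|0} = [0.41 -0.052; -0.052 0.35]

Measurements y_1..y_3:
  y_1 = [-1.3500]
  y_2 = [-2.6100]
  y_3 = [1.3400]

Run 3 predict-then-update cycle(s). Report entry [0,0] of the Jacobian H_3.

step 1: x^-=[1.9300, -3.2000]  P^-=[0.4865 0.0715; 0.0715 0.4400]  H_jac=[0.2291 0.1382]  S=[0.3585]  K=[0.3385; 0.2153]  nu=[-0.3219]  x^+=[1.8210, -3.2693]  P^+=[0.4454 0.0454; 0.0454 0.4234]
step 2: x^-=[0.6768, -3.2693]  P^-=[0.5990 0.1945; 0.1945 0.5134]  H_jac=[0.2933 0.0607]  S=[0.3804]  K=[0.4930; 0.2320]  nu=[-1.2433]  x^+=[0.0638, -3.5577]  P^+=[0.5066 0.1511; 0.1511 0.4929]
step 3: x^-=[-1.1814, -3.5577]  P^-=[0.7427 0.3246; 0.3246 0.5829]  H_jac=[0.2532 -0.0841]  S=[0.3579]  K=[0.4491; 0.0927]  nu=[-3.0518]  x^+=[-2.5520, -3.8405]  P^+=[0.6705 0.3097; 0.3097 0.5798]

H_jac[0,0] = 0.2532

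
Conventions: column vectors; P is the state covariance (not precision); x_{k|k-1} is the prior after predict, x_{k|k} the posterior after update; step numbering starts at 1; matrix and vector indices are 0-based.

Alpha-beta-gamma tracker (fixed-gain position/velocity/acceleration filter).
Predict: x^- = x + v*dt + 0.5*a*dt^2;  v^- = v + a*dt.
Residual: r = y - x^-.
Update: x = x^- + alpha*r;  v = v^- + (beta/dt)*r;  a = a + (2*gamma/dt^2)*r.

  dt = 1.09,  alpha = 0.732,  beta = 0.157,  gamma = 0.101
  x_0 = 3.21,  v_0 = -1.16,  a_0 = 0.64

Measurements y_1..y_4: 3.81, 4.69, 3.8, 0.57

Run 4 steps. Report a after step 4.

a_post = -0.3455

step 1: x_pred=2.3258  r=1.4842  x^+=3.4122  v^+=-0.2486  a^+=0.8923
step 2: x_pred=3.6713  r=1.0187  x^+=4.4170  v^+=0.8708  a^+=1.0655
step 3: x_pred=5.9991  r=-2.1991  x^+=4.3894  v^+=1.7154  a^+=0.6916
step 4: x_pred=6.6701  r=-6.1001  x^+=2.2048  v^+=1.5907  a^+=-0.3455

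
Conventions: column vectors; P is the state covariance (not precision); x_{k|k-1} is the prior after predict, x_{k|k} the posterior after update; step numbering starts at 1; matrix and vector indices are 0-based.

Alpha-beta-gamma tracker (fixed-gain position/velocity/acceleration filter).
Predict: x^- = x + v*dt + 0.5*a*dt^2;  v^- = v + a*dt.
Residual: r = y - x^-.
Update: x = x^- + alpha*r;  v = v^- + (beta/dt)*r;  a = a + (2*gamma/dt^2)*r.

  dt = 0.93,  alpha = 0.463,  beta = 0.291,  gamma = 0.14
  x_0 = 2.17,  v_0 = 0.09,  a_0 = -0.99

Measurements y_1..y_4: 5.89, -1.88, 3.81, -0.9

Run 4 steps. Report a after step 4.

step 1: x_pred=1.8256  r=4.0644  x^+=3.7074  v^+=0.4411  a^+=0.3258
step 2: x_pred=4.2585  r=-6.1385  x^+=1.4164  v^+=-1.1767  a^+=-1.6615
step 3: x_pred=-0.3964  r=4.2064  x^+=1.5511  v^+=-1.4056  a^+=-0.2997
step 4: x_pred=0.1143  r=-1.0143  x^+=-0.3553  v^+=-2.0017  a^+=-0.6280

a_post = -0.6280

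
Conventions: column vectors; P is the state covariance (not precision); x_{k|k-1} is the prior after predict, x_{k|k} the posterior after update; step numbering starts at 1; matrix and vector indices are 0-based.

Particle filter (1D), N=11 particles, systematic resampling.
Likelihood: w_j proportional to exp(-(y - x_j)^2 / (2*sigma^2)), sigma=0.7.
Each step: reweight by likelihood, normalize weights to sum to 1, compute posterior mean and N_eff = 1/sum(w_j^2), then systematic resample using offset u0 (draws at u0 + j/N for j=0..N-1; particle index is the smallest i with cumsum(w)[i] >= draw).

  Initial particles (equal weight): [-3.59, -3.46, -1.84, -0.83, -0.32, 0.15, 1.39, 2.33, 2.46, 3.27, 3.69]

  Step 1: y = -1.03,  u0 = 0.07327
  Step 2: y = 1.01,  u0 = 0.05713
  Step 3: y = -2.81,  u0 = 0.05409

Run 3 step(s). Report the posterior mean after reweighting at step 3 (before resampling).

step 1: w=[0.0005, 0.0010, 0.2209, 0.4142, 0.2580, 0.1042, 0.0011, 0.0000, 0.0000, 0.0000, 0.0000]  mean=-0.8212  Neff=3.3580  idx=[2, 2, 3, 3, 3, 3, 3, 4, 4, 4, 5]
step 2: w=[0.0002, 0.0002, 0.0282, 0.0282, 0.0282, 0.0282, 0.0282, 0.1466, 0.1466, 0.1466, 0.4190]  mean=-0.1956  Neff=4.0985  idx=[4, 7, 7, 8, 8, 9, 10, 10, 10, 10, 10]
step 3: w=[0.6561, 0.0641, 0.0641, 0.0641, 0.0641, 0.0641, 0.0047, 0.0047, 0.0047, 0.0047, 0.0047]  mean=-0.6436  Neff=2.2166  idx=[0, 0, 0, 0, 0, 0, 0, 1, 2, 4, 5]

post_mean = -0.6436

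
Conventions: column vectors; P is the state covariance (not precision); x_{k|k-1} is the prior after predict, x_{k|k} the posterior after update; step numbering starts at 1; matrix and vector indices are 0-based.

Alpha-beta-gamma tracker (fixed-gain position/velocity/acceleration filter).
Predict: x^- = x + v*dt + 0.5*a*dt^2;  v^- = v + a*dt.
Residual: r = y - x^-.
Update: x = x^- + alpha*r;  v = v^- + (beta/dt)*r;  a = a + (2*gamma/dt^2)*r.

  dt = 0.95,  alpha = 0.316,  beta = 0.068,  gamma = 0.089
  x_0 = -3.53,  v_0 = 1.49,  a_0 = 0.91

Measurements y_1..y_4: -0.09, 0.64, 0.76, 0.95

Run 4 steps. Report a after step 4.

step 1: x_pred=-1.7039  r=1.6139  x^+=-1.1939  v^+=2.4700  a^+=1.2283
step 2: x_pred=1.7069  r=-1.0669  x^+=1.3698  v^+=3.5605  a^+=1.0179
step 3: x_pred=5.2116  r=-4.4516  x^+=3.8049  v^+=4.2089  a^+=0.1399
step 4: x_pred=7.8664  r=-6.9164  x^+=5.6809  v^+=3.8467  a^+=-1.2242

a_post = -1.2242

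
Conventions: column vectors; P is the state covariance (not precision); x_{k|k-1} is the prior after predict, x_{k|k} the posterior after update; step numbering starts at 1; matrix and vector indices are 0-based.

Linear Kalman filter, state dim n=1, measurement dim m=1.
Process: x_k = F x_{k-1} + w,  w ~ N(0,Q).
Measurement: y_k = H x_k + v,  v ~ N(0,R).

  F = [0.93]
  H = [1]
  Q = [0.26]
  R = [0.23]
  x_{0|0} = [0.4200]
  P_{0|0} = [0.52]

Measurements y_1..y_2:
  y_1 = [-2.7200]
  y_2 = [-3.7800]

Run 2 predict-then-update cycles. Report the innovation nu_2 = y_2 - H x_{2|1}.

step 1: x^-=[0.3906]  P^-=[0.7097]  S=[0.9397]  K=[0.7553]  nu=[-3.1106]  x^+=[-1.9587]  P^+=[0.1737]
step 2: x^-=[-1.8216]  P^-=[0.4102]  S=[0.6402]  K=[0.6408]  nu=[-1.9584]  x^+=[-3.0765]  P^+=[0.1474]

innov = [-1.9584]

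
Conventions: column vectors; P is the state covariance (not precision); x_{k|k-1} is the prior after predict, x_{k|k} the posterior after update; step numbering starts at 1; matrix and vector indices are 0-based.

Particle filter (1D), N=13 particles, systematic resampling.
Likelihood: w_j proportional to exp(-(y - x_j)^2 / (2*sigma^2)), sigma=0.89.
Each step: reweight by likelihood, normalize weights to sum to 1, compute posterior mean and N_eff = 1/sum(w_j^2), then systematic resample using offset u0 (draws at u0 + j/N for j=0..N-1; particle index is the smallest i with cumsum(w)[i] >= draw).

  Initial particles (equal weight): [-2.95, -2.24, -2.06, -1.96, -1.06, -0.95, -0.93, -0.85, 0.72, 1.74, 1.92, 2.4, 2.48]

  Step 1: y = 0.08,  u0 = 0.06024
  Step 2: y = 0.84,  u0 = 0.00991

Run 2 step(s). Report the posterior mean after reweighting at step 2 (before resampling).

step 1: w=[0.0009, 0.0100, 0.0166, 0.0216, 0.1316, 0.1530, 0.1569, 0.1731, 0.2307, 0.0525, 0.0353, 0.0100, 0.0079]  mean=-0.3108  Neff=6.5131  idx=[4, 4, 5, 5, 6, 6, 7, 7, 8, 8, 8, 9, 11]
step 2: w=[0.0211, 0.0211, 0.0272, 0.0272, 0.0285, 0.0285, 0.0339, 0.0339, 0.2037, 0.2037, 0.2037, 0.1233, 0.0442]  mean=0.5540  Neff=6.7576  idx=[0, 3, 6, 8, 8, 8, 9, 9, 9, 10, 10, 11, 11]

post_mean = 0.5540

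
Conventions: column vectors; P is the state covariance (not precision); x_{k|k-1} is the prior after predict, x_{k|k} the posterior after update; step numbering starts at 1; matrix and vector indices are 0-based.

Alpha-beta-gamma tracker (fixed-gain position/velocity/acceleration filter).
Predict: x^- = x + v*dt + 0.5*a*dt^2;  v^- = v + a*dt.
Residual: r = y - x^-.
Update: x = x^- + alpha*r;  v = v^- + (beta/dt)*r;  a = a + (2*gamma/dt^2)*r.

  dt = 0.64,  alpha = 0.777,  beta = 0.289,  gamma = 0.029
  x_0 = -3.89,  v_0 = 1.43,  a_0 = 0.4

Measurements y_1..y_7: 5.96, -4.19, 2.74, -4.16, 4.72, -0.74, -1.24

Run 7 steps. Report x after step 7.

step 1: x_pred=-2.8929  r=8.8529  x^+=3.9858  v^+=5.6836  a^+=1.6536
step 2: x_pred=7.9620  r=-12.1520  x^+=-1.4801  v^+=1.2545  a^+=-0.0672
step 3: x_pred=-0.6910  r=3.4310  x^+=1.9749  v^+=2.7609  a^+=0.4187
step 4: x_pred=3.8276  r=-7.9876  x^+=-2.3788  v^+=-0.5781  a^+=-0.7124
step 5: x_pred=-2.8946  r=7.6146  x^+=3.0219  v^+=2.4045  a^+=0.3659
step 6: x_pred=4.6357  r=-5.3757  x^+=0.4588  v^+=0.2111  a^+=-0.3953
step 7: x_pred=0.5130  r=-1.7530  x^+=-0.8491  v^+=-0.8334  a^+=-0.6436

x_post = -0.8491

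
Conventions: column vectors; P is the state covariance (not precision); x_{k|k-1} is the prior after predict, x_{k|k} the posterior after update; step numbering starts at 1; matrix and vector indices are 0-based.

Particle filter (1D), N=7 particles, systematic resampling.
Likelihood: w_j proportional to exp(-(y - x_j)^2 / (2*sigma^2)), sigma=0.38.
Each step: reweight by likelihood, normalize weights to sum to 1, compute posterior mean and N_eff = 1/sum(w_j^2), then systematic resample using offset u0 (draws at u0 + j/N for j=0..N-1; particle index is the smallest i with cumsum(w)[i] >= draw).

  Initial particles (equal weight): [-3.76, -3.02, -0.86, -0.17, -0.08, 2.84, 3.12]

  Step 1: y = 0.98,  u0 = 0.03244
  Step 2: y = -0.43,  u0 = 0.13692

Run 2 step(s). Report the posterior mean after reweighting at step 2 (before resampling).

post_mean = -0.1228

step 1: w=[0.0000, 0.0000, 0.0003, 0.3342, 0.6654, 0.0002, 0.0000]  mean=-0.1097  Neff=1.8038  idx=[3, 3, 3, 4, 4, 4, 4]
step 2: w=[0.1585, 0.1585, 0.1585, 0.1311, 0.1311, 0.1311, 0.1311]  mean=-0.1228  Neff=6.9373  idx=[0, 1, 2, 3, 4, 5, 6]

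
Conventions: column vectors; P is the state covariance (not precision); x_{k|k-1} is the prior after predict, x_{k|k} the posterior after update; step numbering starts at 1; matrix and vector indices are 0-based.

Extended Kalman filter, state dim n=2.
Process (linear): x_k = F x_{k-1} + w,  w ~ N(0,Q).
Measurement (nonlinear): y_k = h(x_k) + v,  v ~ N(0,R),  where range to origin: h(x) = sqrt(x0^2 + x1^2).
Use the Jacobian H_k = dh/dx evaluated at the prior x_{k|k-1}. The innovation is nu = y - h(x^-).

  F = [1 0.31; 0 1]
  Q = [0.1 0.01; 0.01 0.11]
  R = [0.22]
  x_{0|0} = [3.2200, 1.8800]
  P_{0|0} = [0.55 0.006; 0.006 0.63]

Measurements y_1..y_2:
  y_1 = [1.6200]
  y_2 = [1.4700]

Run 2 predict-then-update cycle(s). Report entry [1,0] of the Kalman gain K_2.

K[1,0] = 0.3604

step 1: x^-=[3.8028, 1.8800]  P^-=[0.7143 0.2113; 0.2113 0.7400]  H_jac=[0.8964 0.4432]  S=[1.1072]  K=[0.6629; 0.4673]  nu=[-2.6221]  x^+=[2.0647, 0.6548]  P^+=[0.2278 -0.1316; -0.1316 0.4983]
step 2: x^-=[2.2676, 0.6548]  P^-=[0.2940 0.0328; 0.0328 0.6083]  H_jac=[0.9608 0.2774]  S=[0.5557]  K=[0.5247; 0.3604]  nu=[-0.8903]  x^+=[1.8005, 0.3339]  P^+=[0.1410 -0.0723; -0.0723 0.5361]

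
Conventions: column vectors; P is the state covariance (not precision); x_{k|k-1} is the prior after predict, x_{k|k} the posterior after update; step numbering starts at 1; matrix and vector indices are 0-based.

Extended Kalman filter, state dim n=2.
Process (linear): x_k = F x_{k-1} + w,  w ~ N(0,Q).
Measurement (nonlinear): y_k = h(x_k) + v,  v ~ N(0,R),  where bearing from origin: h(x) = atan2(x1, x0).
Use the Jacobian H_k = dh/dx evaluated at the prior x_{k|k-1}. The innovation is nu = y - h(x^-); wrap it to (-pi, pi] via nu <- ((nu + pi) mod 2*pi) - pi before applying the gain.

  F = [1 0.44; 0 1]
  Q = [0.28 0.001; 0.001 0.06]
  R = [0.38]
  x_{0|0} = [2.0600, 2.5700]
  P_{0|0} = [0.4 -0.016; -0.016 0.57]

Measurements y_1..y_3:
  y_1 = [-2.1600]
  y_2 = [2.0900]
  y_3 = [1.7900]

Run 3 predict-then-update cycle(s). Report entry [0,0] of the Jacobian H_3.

H_jac[0,0] = -0.0645

step 1: x^-=[3.1908, 2.5700]  P^-=[0.7763 0.2358; 0.2358 0.6300]  H_jac=[-0.1531 0.1901]  S=[0.4072]  K=[-0.1818; 0.2054]  nu=[-2.8380]  x^+=[3.7067, 1.9870]  P^+=[0.7628 0.2510; 0.2510 0.6128]
step 2: x^-=[4.5810, 1.9870]  P^-=[1.3823 0.5216; 0.5216 0.6728]  H_jac=[-0.0797 0.1837]  S=[0.3962]  K=[-0.0361; 0.2071]  nu=[1.6807]  x^+=[4.5202, 2.3350]  P^+=[1.3818 0.5246; 0.5246 0.6558]
step 3: x^-=[5.5477, 2.3350]  P^-=[2.2505 0.8142; 0.8142 0.7158]  H_jac=[-0.0645 0.1531]  S=[0.3901]  K=[-0.0522; 0.1465]  nu=[1.3916]  x^+=[5.4750, 2.5389]  P^+=[2.2494 0.8172; 0.8172 0.7075]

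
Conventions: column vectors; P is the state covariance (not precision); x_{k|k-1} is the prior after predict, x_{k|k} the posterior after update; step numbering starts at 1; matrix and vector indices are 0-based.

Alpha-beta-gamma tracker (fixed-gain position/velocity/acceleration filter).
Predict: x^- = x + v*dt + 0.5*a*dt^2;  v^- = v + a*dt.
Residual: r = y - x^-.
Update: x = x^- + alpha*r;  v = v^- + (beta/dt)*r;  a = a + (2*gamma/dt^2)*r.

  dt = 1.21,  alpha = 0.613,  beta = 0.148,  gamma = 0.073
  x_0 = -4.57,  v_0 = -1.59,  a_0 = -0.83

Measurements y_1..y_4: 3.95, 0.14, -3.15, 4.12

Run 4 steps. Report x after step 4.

step 1: x_pred=-7.1015  r=11.0515  x^+=-0.3269  v^+=-1.2425  a^+=0.2721
step 2: x_pred=-1.6313  r=1.7713  x^+=-0.5455  v^+=-0.6967  a^+=0.4487
step 3: x_pred=-1.0600  r=-2.0900  x^+=-2.3412  v^+=-0.4094  a^+=0.2403
step 4: x_pred=-2.6607  r=6.7807  x^+=1.4959  v^+=0.7107  a^+=0.9164

x_post = 1.4959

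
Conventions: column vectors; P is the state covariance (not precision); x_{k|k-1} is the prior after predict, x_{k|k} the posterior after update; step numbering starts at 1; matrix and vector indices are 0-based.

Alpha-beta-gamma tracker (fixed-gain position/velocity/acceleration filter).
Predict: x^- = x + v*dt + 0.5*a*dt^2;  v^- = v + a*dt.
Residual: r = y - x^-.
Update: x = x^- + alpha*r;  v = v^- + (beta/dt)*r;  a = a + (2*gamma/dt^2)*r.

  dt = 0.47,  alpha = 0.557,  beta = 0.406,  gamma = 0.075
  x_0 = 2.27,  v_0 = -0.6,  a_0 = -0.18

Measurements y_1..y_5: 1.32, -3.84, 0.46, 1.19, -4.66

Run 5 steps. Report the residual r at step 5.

resid = -4.5390

step 1: x_pred=1.9681  r=-0.6481  x^+=1.6071  v^+=-1.2445  a^+=-0.6201
step 2: x_pred=0.9537  r=-4.7937  x^+=-1.7164  v^+=-5.6769  a^+=-3.8752
step 3: x_pred=-4.8125  r=5.2725  x^+=-1.8757  v^+=-2.9437  a^+=-0.2950
step 4: x_pred=-3.2918  r=4.4818  x^+=-0.7955  v^+=0.7892  a^+=2.7484
step 5: x_pred=-0.1210  r=-4.5390  x^+=-2.6492  v^+=-1.8400  a^+=-0.3338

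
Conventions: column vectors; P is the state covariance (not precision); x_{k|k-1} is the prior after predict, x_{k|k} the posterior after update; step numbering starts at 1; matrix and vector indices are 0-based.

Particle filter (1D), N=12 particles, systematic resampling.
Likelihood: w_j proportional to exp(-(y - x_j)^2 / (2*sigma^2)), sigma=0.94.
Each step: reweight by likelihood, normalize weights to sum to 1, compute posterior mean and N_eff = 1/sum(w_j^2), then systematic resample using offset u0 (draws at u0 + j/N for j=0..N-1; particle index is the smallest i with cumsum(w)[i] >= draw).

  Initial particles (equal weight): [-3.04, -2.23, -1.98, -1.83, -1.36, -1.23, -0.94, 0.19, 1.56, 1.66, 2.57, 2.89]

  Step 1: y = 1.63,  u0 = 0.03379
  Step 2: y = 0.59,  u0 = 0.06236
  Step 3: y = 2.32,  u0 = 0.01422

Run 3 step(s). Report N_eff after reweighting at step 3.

step 1: w=[0.0000, 0.0001, 0.0002, 0.0003, 0.0019, 0.0029, 0.0071, 0.0920, 0.2966, 0.2973, 0.1804, 0.1211]  mean=1.7736  Neff=4.3076  idx=[7, 8, 8, 8, 8, 9, 9, 9, 10, 10, 10, 11]
step 2: w=[0.1754, 0.1127, 0.1127, 0.1127, 0.1127, 0.1005, 0.1005, 0.1005, 0.0209, 0.0209, 0.0209, 0.0096]  mean=1.4259  Neff=8.8278  idx=[0, 0, 1, 2, 2, 3, 4, 5, 6, 6, 7, 10]
step 3: w=[0.0098, 0.0098, 0.0919, 0.0919, 0.0919, 0.0919, 0.0919, 0.0995, 0.0995, 0.0995, 0.0995, 0.1229]  mean=1.6972  Neff=10.2945  idx=[1, 2, 3, 4, 5, 6, 7, 8, 9, 9, 10, 11]

N_eff = 10.2945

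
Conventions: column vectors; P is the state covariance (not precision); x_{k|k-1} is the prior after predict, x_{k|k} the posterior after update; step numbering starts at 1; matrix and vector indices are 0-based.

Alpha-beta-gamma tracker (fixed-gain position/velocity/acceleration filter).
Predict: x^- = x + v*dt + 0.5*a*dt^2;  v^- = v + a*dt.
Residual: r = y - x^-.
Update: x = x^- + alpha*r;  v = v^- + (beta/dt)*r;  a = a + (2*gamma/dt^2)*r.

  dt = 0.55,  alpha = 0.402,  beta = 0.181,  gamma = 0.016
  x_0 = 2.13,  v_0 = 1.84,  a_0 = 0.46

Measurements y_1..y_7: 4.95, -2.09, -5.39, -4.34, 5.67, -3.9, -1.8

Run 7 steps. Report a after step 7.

step 1: x_pred=3.2116  r=1.7384  x^+=3.9104  v^+=2.6651  a^+=0.6439
step 2: x_pred=5.4736  r=-7.5636  x^+=2.4330  v^+=0.5301  a^+=-0.1562
step 3: x_pred=2.7010  r=-8.0910  x^+=-0.5516  v^+=-2.2185  a^+=-1.0121
step 4: x_pred=-1.9248  r=-2.4152  x^+=-2.8957  v^+=-3.5699  a^+=-1.2676
step 5: x_pred=-5.0509  r=10.7209  x^+=-0.7411  v^+=-0.7390  a^+=-0.1335
step 6: x_pred=-1.1677  r=-2.7323  x^+=-2.2661  v^+=-1.7116  a^+=-0.4225
step 7: x_pred=-3.2714  r=1.4714  x^+=-2.6799  v^+=-1.4597  a^+=-0.2669

a_post = -0.2669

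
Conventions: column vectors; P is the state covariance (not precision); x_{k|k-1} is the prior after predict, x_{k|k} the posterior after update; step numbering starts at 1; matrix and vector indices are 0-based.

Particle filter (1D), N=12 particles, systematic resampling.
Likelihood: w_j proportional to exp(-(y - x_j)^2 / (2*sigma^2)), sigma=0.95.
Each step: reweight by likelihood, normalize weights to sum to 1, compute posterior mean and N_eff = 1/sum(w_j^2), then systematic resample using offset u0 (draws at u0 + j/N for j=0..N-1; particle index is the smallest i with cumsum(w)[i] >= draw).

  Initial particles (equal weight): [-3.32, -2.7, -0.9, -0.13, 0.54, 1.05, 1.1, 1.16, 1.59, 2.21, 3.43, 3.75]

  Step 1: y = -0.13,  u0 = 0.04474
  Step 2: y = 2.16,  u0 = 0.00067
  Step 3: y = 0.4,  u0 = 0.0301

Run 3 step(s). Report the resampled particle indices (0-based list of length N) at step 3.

step 1: w=[0.0009, 0.0063, 0.1771, 0.2460, 0.1918, 0.1137, 0.1064, 0.0978, 0.0478, 0.0118, 0.0002, 0.0001]  mean=0.3452  Neff=6.0617  idx=[2, 2, 3, 3, 3, 4, 4, 5, 5, 6, 7, 8]
step 2: w=[0.0016, 0.0016, 0.0152, 0.0152, 0.0152, 0.0649, 0.0649, 0.1404, 0.1404, 0.1491, 0.1596, 0.2320]  mean=1.0742  Neff=6.6633  idx=[0, 5, 6, 7, 8, 8, 9, 9, 10, 10, 11, 11]
step 3: w=[0.0454, 0.1146, 0.1146, 0.0917, 0.0917, 0.0917, 0.0883, 0.0883, 0.0841, 0.0841, 0.0529, 0.0529]  mean=0.9290  Neff=11.2563  idx=[0, 1, 2, 3, 3, 4, 5, 6, 7, 8, 9, 10]

resampled_idx = [0, 1, 2, 3, 3, 4, 5, 6, 7, 8, 9, 10]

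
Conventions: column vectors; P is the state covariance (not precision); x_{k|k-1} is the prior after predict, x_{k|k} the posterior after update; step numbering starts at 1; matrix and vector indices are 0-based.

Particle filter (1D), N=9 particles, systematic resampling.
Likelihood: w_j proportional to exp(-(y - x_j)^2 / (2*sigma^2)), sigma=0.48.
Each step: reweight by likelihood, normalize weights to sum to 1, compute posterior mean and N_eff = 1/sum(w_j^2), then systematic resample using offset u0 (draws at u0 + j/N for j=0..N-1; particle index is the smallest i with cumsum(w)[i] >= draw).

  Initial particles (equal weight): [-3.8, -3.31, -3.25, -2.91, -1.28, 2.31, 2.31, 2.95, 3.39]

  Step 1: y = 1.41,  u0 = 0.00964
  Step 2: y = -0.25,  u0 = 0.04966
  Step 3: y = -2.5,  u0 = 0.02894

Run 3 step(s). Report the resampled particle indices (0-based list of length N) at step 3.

resampled_idx = [0, 1, 2, 3, 4, 5, 6, 7, 8]

step 1: w=[0.0000, 0.0000, 0.0000, 0.0000, 0.0000, 0.4914, 0.4914, 0.0166, 0.0006]  mean=2.3212  Neff=2.0693  idx=[5, 5, 5, 5, 5, 6, 6, 6, 6]
step 2: w=[0.1111, 0.1111, 0.1111, 0.1111, 0.1111, 0.1111, 0.1111, 0.1111, 0.1111]  mean=2.3100  Neff=9.0000  idx=[0, 1, 2, 3, 4, 5, 6, 7, 8]
step 3: w=[0.1111, 0.1111, 0.1111, 0.1111, 0.1111, 0.1111, 0.1111, 0.1111, 0.1111]  mean=2.3100  Neff=9.0000  idx=[0, 1, 2, 3, 4, 5, 6, 7, 8]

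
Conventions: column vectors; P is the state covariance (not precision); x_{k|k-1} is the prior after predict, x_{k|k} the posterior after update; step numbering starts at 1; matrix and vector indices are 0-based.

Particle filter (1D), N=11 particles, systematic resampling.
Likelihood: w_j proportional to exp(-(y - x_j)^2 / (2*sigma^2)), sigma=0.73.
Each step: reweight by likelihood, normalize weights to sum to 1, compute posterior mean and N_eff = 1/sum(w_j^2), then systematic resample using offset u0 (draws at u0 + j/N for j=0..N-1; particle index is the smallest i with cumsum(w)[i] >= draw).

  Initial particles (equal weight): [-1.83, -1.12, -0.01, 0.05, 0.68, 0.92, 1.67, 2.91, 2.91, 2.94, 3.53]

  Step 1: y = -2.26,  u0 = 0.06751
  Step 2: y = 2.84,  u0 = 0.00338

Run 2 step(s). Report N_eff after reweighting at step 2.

step 1: w=[0.7299, 0.2565, 0.0075, 0.0058, 0.0003, 0.0001, 0.0000, 0.0000, 0.0000, 0.0000, 0.0000]  mean=-1.6225  Neff=1.6706  idx=[0, 0, 0, 0, 0, 0, 0, 0, 1, 1, 1]
step 2: w=[0.0011, 0.0011, 0.0011, 0.0011, 0.0011, 0.0011, 0.0011, 0.0011, 0.3305, 0.3305, 0.3305]  mean=-1.1260  Neff=3.0511  idx=[3, 8, 8, 8, 9, 9, 9, 9, 10, 10, 10]

N_eff = 3.0511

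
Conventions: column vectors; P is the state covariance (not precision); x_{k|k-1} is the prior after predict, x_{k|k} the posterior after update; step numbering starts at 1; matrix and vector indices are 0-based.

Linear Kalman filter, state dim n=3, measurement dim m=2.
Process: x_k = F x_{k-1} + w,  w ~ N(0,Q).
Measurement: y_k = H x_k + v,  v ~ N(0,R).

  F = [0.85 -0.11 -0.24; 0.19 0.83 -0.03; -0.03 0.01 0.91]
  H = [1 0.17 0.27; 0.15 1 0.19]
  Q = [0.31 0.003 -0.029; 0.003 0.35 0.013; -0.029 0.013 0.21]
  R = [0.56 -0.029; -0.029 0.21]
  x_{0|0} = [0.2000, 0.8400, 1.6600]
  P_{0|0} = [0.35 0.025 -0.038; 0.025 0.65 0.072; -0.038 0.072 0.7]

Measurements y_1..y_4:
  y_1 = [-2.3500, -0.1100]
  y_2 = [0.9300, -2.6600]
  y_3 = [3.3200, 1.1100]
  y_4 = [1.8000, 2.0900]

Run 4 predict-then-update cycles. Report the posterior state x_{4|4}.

step 1: x^-=[-0.3208, 0.6854, 1.5130]  P^-=[0.6257 0.0109 -0.2283; 0.0109 0.8158 0.0445; -0.2283 0.0445 0.7934]  S=[1.1516 0.2163; 0.2163 1.0757]  K=[0.4995 -0.0433; -0.0040 0.7686; -0.0351 0.1567]  nu=[-2.5542, -1.0348]  x^+=[-1.5519, -0.0997, 1.4404]  P^+=[0.3457 -0.0340 -0.2181; -0.0340 0.1817 -0.0793; -0.2181 -0.0793 0.7680]
step 2: x^-=[-1.6538, -0.4208, 1.3563]  P^-=[0.6973 0.0555 -0.3682; 0.0555 0.4840 -0.1054; -0.3682 -0.1054 0.8568]  S=[1.1441 0.1420; 0.1420 0.6963]  K=[0.5281 0.0217; 0.0117 0.6760; -0.1392 0.0315]  nu=[2.2892, -2.2488]  x^+=[-0.4938, -1.9143, 0.9668]  P^+=[0.3746 -0.0125 -0.2865; -0.0125 0.1635 -0.1050; -0.2865 -0.1050 0.8351]
step 3: x^-=[-0.4411, -1.7117, 0.8754]  P^-=[0.7444 0.0870 -0.4342; 0.0870 0.4814 -0.1394; -0.4342 -0.1394 0.9157]  S=[1.1674 0.1585; 0.1585 0.6896]  K=[0.5440 0.0434; 0.0209 0.6738; -0.1801 -0.0029]  nu=[3.8158, 2.7216]  x^+=[1.7529, 0.2019, 0.1804]  P^+=[0.3901 -0.0047 -0.3183; -0.0047 0.1633 -0.1144; -0.3183 -0.1144 0.8777]
step 4: x^-=[1.4245, 0.4953, 0.1136]  P^-=[0.7691 0.0992 -0.4676; 0.0992 0.4852 -0.1534; -0.4676 -0.1534 0.9524]  S=[1.1797 0.1653; 0.1653 0.6917]  K=[0.5522 0.0498; 0.0243 0.6750; -0.1985 -0.0141]  nu=[0.2607, 1.3595]  x^+=[1.6361, 1.4193, 0.0427]  P^+=[0.3985 -0.0017 -0.3349; -0.0017 0.1639 -0.1189; -0.3349 -0.1189 0.9049]

x_post = [1.6361, 1.4193, 0.0427]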